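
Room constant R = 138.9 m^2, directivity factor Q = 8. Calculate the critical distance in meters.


Given values:
  R = 138.9 m^2, Q = 8
Formula: d_c = 0.141 * sqrt(Q * R)
Compute Q * R = 8 * 138.9 = 1111.2
Compute sqrt(1111.2) = 33.3347
d_c = 0.141 * 33.3347 = 4.7

4.7 m


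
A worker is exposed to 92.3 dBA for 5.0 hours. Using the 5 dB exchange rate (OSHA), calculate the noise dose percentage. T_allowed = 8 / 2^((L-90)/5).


Given values:
  L = 92.3 dBA, T = 5.0 hours
Formula: T_allowed = 8 / 2^((L - 90) / 5)
Compute exponent: (92.3 - 90) / 5 = 0.46
Compute 2^(0.46) = 1.375542
T_allowed = 8 / 1.375542 = 5.815889 hours
Dose = (T / T_allowed) * 100
Dose = (5.0 / 5.815889) * 100 = 85.97

85.97 %


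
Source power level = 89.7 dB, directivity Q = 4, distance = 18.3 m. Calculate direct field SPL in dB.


Given values:
  Lw = 89.7 dB, Q = 4, r = 18.3 m
Formula: SPL = Lw + 10 * log10(Q / (4 * pi * r^2))
Compute 4 * pi * r^2 = 4 * pi * 18.3^2 = 4208.3519
Compute Q / denom = 4 / 4208.3519 = 0.00095049
Compute 10 * log10(0.00095049) = -30.2205
SPL = 89.7 + (-30.2205) = 59.48

59.48 dB


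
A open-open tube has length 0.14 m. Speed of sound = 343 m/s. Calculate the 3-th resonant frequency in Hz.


Given values:
  Tube type: open-open, L = 0.14 m, c = 343 m/s, n = 3
Formula: f_n = n * c / (2 * L)
Compute 2 * L = 2 * 0.14 = 0.28
f = 3 * 343 / 0.28
f = 3675.0

3675.0 Hz


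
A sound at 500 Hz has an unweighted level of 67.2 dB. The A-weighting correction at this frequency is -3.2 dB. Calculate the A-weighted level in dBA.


Given values:
  SPL = 67.2 dB
  A-weighting at 500 Hz = -3.2 dB
Formula: L_A = SPL + A_weight
L_A = 67.2 + (-3.2)
L_A = 64.0

64.0 dBA


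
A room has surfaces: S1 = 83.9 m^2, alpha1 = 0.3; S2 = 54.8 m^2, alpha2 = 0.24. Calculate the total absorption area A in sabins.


Given surfaces:
  Surface 1: 83.9 * 0.3 = 25.17
  Surface 2: 54.8 * 0.24 = 13.152
Formula: A = sum(Si * alpha_i)
A = 25.17 + 13.152
A = 38.32

38.32 sabins


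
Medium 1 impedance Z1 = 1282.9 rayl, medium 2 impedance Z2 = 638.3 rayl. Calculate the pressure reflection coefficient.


Given values:
  Z1 = 1282.9 rayl, Z2 = 638.3 rayl
Formula: R = (Z2 - Z1) / (Z2 + Z1)
Numerator: Z2 - Z1 = 638.3 - 1282.9 = -644.6
Denominator: Z2 + Z1 = 638.3 + 1282.9 = 1921.2
R = -644.6 / 1921.2 = -0.3355

-0.3355


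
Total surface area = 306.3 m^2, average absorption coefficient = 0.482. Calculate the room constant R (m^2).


Given values:
  S = 306.3 m^2, alpha = 0.482
Formula: R = S * alpha / (1 - alpha)
Numerator: 306.3 * 0.482 = 147.6366
Denominator: 1 - 0.482 = 0.518
R = 147.6366 / 0.518 = 285.01

285.01 m^2


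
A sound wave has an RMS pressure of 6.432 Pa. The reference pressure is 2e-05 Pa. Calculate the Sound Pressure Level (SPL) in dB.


Given values:
  p = 6.432 Pa
  p_ref = 2e-05 Pa
Formula: SPL = 20 * log10(p / p_ref)
Compute ratio: p / p_ref = 6.432 / 2e-05 = 321600
Compute log10: log10(321600) = 5.507316
Multiply: SPL = 20 * 5.507316 = 110.15

110.15 dB


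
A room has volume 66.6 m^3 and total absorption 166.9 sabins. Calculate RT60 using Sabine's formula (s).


Given values:
  V = 66.6 m^3
  A = 166.9 sabins
Formula: RT60 = 0.161 * V / A
Numerator: 0.161 * 66.6 = 10.7226
RT60 = 10.7226 / 166.9 = 0.064

0.064 s


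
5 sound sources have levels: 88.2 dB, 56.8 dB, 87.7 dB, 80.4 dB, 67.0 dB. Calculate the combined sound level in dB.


Formula: L_total = 10 * log10( sum(10^(Li/10)) )
  Source 1: 10^(88.2/10) = 660693448.0076
  Source 2: 10^(56.8/10) = 478630.0923
  Source 3: 10^(87.7/10) = 588843655.3556
  Source 4: 10^(80.4/10) = 109647819.6143
  Source 5: 10^(67.0/10) = 5011872.3363
Sum of linear values = 1364675425.4061
L_total = 10 * log10(1364675425.4061) = 91.35

91.35 dB


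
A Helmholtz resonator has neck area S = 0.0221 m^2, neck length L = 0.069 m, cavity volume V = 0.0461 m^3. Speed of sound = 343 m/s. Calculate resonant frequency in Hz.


Given values:
  S = 0.0221 m^2, L = 0.069 m, V = 0.0461 m^3, c = 343 m/s
Formula: f = (c / (2*pi)) * sqrt(S / (V * L))
Compute V * L = 0.0461 * 0.069 = 0.0031809
Compute S / (V * L) = 0.0221 / 0.0031809 = 6.9477
Compute sqrt(6.9477) = 2.635849
Compute c / (2*pi) = 343 / 6.283185 = 54.590148
f = 54.590148 * 2.635849 = 143.89

143.89 Hz


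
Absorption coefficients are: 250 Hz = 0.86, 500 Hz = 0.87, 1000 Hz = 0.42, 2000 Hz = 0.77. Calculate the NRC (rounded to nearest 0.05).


Given values:
  a_250 = 0.86, a_500 = 0.87
  a_1000 = 0.42, a_2000 = 0.77
Formula: NRC = (a250 + a500 + a1000 + a2000) / 4
Sum = 0.86 + 0.87 + 0.42 + 0.77 = 2.92
NRC = 2.92 / 4 = 0.73
Rounded to nearest 0.05: 0.75

0.75


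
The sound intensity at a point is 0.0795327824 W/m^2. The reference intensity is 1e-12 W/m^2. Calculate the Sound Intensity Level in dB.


Given values:
  I = 0.0795327824 W/m^2
  I_ref = 1e-12 W/m^2
Formula: SIL = 10 * log10(I / I_ref)
Compute ratio: I / I_ref = 79532782400
Compute log10: log10(79532782400) = 10.900546
Multiply: SIL = 10 * 10.900546 = 109.01

109.01 dB


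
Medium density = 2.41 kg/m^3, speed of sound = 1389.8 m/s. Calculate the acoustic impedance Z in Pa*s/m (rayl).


Given values:
  rho = 2.41 kg/m^3
  c = 1389.8 m/s
Formula: Z = rho * c
Z = 2.41 * 1389.8
Z = 3349.42

3349.42 rayl


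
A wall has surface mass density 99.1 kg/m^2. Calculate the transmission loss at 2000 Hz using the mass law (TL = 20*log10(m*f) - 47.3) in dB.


Given values:
  m = 99.1 kg/m^2, f = 2000 Hz
Formula: TL = 20 * log10(m * f) - 47.3
Compute m * f = 99.1 * 2000 = 198200.0
Compute log10(198200.0) = 5.297104
Compute 20 * 5.297104 = 105.9421
TL = 105.9421 - 47.3 = 58.64

58.64 dB


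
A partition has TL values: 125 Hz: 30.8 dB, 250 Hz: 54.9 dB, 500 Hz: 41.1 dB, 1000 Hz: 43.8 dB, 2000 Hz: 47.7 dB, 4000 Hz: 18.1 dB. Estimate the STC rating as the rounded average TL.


Given TL values at each frequency:
  125 Hz: 30.8 dB
  250 Hz: 54.9 dB
  500 Hz: 41.1 dB
  1000 Hz: 43.8 dB
  2000 Hz: 47.7 dB
  4000 Hz: 18.1 dB
Formula: STC ~ round(average of TL values)
Sum = 30.8 + 54.9 + 41.1 + 43.8 + 47.7 + 18.1 = 236.4
Average = 236.4 / 6 = 39.4
Rounded: 39

39


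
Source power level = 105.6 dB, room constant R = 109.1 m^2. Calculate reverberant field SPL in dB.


Given values:
  Lw = 105.6 dB, R = 109.1 m^2
Formula: SPL = Lw + 10 * log10(4 / R)
Compute 4 / R = 4 / 109.1 = 0.036664
Compute 10 * log10(0.036664) = -14.3576
SPL = 105.6 + (-14.3576) = 91.24

91.24 dB


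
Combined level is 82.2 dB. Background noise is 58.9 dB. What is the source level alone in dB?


Given values:
  L_total = 82.2 dB, L_bg = 58.9 dB
Formula: L_source = 10 * log10(10^(L_total/10) - 10^(L_bg/10))
Convert to linear:
  10^(82.2/10) = 165958690.7438
  10^(58.9/10) = 776247.1166
Difference: 165958690.7438 - 776247.1166 = 165182443.6272
L_source = 10 * log10(165182443.6272) = 82.18

82.18 dB


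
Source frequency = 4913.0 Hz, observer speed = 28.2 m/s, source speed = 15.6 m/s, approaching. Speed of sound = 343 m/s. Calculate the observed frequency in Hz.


Given values:
  f_s = 4913.0 Hz, v_o = 28.2 m/s, v_s = 15.6 m/s
  Direction: approaching
Formula: f_o = f_s * (c + v_o) / (c - v_s)
Numerator: c + v_o = 343 + 28.2 = 371.2
Denominator: c - v_s = 343 - 15.6 = 327.4
f_o = 4913.0 * 371.2 / 327.4 = 5570.27

5570.27 Hz


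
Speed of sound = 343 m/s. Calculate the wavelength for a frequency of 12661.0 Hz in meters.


Given values:
  c = 343 m/s, f = 12661.0 Hz
Formula: lambda = c / f
lambda = 343 / 12661.0
lambda = 0.0271

0.0271 m


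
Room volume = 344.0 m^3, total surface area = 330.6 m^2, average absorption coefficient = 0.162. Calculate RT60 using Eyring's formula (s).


Given values:
  V = 344.0 m^3, S = 330.6 m^2, alpha = 0.162
Formula: RT60 = 0.161 * V / (-S * ln(1 - alpha))
Compute ln(1 - 0.162) = ln(0.838) = -0.176737
Denominator: -330.6 * -0.176737 = 58.4293
Numerator: 0.161 * 344.0 = 55.384
RT60 = 55.384 / 58.4293 = 0.948

0.948 s


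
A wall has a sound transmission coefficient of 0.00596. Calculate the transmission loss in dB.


Given values:
  tau = 0.00596
Formula: TL = 10 * log10(1 / tau)
Compute 1 / tau = 1 / 0.00596 = 167.7852
Compute log10(167.7852) = 2.224754
TL = 10 * 2.224754 = 22.25

22.25 dB


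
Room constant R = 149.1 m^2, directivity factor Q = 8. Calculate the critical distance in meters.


Given values:
  R = 149.1 m^2, Q = 8
Formula: d_c = 0.141 * sqrt(Q * R)
Compute Q * R = 8 * 149.1 = 1192.8
Compute sqrt(1192.8) = 34.5369
d_c = 0.141 * 34.5369 = 4.87

4.87 m


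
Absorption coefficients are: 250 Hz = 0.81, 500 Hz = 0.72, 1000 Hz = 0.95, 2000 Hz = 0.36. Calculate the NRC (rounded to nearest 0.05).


Given values:
  a_250 = 0.81, a_500 = 0.72
  a_1000 = 0.95, a_2000 = 0.36
Formula: NRC = (a250 + a500 + a1000 + a2000) / 4
Sum = 0.81 + 0.72 + 0.95 + 0.36 = 2.84
NRC = 2.84 / 4 = 0.71
Rounded to nearest 0.05: 0.7

0.7


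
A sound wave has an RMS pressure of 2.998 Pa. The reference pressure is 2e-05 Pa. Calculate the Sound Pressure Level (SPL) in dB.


Given values:
  p = 2.998 Pa
  p_ref = 2e-05 Pa
Formula: SPL = 20 * log10(p / p_ref)
Compute ratio: p / p_ref = 2.998 / 2e-05 = 149900
Compute log10: log10(149900) = 5.175802
Multiply: SPL = 20 * 5.175802 = 103.52

103.52 dB


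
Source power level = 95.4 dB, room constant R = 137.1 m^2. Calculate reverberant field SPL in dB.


Given values:
  Lw = 95.4 dB, R = 137.1 m^2
Formula: SPL = Lw + 10 * log10(4 / R)
Compute 4 / R = 4 / 137.1 = 0.029176
Compute 10 * log10(0.029176) = -15.3497
SPL = 95.4 + (-15.3497) = 80.05

80.05 dB


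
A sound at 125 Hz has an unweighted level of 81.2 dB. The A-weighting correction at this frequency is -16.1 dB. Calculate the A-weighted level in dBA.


Given values:
  SPL = 81.2 dB
  A-weighting at 125 Hz = -16.1 dB
Formula: L_A = SPL + A_weight
L_A = 81.2 + (-16.1)
L_A = 65.1

65.1 dBA


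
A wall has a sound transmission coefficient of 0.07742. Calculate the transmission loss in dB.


Given values:
  tau = 0.07742
Formula: TL = 10 * log10(1 / tau)
Compute 1 / tau = 1 / 0.07742 = 12.9166
Compute log10(12.9166) = 1.111148
TL = 10 * 1.111148 = 11.11

11.11 dB


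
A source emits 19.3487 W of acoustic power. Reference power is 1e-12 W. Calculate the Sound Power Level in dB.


Given values:
  W = 19.3487 W
  W_ref = 1e-12 W
Formula: SWL = 10 * log10(W / W_ref)
Compute ratio: W / W_ref = 19348700000000
Compute log10: log10(19348700000000) = 13.286652
Multiply: SWL = 10 * 13.286652 = 132.87

132.87 dB


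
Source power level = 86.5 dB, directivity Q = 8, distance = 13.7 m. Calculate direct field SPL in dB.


Given values:
  Lw = 86.5 dB, Q = 8, r = 13.7 m
Formula: SPL = Lw + 10 * log10(Q / (4 * pi * r^2))
Compute 4 * pi * r^2 = 4 * pi * 13.7^2 = 2358.5821
Compute Q / denom = 8 / 2358.5821 = 0.00339187
Compute 10 * log10(0.00339187) = -24.6956
SPL = 86.5 + (-24.6956) = 61.8

61.8 dB


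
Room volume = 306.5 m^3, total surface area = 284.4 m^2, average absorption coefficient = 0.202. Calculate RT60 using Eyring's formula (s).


Given values:
  V = 306.5 m^3, S = 284.4 m^2, alpha = 0.202
Formula: RT60 = 0.161 * V / (-S * ln(1 - alpha))
Compute ln(1 - 0.202) = ln(0.798) = -0.225647
Denominator: -284.4 * -0.225647 = 64.174
Numerator: 0.161 * 306.5 = 49.3465
RT60 = 49.3465 / 64.174 = 0.769

0.769 s


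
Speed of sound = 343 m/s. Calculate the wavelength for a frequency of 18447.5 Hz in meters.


Given values:
  c = 343 m/s, f = 18447.5 Hz
Formula: lambda = c / f
lambda = 343 / 18447.5
lambda = 0.0186

0.0186 m


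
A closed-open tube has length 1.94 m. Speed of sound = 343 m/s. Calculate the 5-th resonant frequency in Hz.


Given values:
  Tube type: closed-open, L = 1.94 m, c = 343 m/s, n = 5
Formula: f_n = (2n - 1) * c / (4 * L)
Compute 2n - 1 = 2*5 - 1 = 9
Compute 4 * L = 4 * 1.94 = 7.76
f = 9 * 343 / 7.76
f = 397.81

397.81 Hz


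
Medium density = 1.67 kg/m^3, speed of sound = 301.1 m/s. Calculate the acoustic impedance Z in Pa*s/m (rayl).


Given values:
  rho = 1.67 kg/m^3
  c = 301.1 m/s
Formula: Z = rho * c
Z = 1.67 * 301.1
Z = 502.84

502.84 rayl


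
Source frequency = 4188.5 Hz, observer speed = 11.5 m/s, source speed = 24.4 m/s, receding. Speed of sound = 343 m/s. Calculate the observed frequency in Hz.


Given values:
  f_s = 4188.5 Hz, v_o = 11.5 m/s, v_s = 24.4 m/s
  Direction: receding
Formula: f_o = f_s * (c - v_o) / (c + v_s)
Numerator: c - v_o = 343 - 11.5 = 331.5
Denominator: c + v_s = 343 + 24.4 = 367.4
f_o = 4188.5 * 331.5 / 367.4 = 3779.23

3779.23 Hz


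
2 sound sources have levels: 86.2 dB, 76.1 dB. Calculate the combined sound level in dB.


Formula: L_total = 10 * log10( sum(10^(Li/10)) )
  Source 1: 10^(86.2/10) = 416869383.4703
  Source 2: 10^(76.1/10) = 40738027.7804
Sum of linear values = 457607411.2507
L_total = 10 * log10(457607411.2507) = 86.6

86.6 dB


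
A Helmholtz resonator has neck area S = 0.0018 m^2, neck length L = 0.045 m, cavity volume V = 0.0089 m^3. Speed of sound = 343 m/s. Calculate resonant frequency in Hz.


Given values:
  S = 0.0018 m^2, L = 0.045 m, V = 0.0089 m^3, c = 343 m/s
Formula: f = (c / (2*pi)) * sqrt(S / (V * L))
Compute V * L = 0.0089 * 0.045 = 0.0004005
Compute S / (V * L) = 0.0018 / 0.0004005 = 4.4944
Compute sqrt(4.4944) = 2.12
Compute c / (2*pi) = 343 / 6.283185 = 54.590148
f = 54.590148 * 2.12 = 115.73

115.73 Hz


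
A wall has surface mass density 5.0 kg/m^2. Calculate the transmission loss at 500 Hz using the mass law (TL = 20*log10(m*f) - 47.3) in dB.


Given values:
  m = 5.0 kg/m^2, f = 500 Hz
Formula: TL = 20 * log10(m * f) - 47.3
Compute m * f = 5.0 * 500 = 2500.0
Compute log10(2500.0) = 3.39794
Compute 20 * 3.39794 = 67.9588
TL = 67.9588 - 47.3 = 20.66

20.66 dB


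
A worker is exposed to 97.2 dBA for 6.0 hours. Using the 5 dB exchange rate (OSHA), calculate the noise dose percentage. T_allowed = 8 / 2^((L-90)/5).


Given values:
  L = 97.2 dBA, T = 6.0 hours
Formula: T_allowed = 8 / 2^((L - 90) / 5)
Compute exponent: (97.2 - 90) / 5 = 1.44
Compute 2^(1.44) = 2.713209
T_allowed = 8 / 2.713209 = 2.948538 hours
Dose = (T / T_allowed) * 100
Dose = (6.0 / 2.948538) * 100 = 203.49

203.49 %


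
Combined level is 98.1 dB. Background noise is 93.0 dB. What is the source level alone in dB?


Given values:
  L_total = 98.1 dB, L_bg = 93.0 dB
Formula: L_source = 10 * log10(10^(L_total/10) - 10^(L_bg/10))
Convert to linear:
  10^(98.1/10) = 6456542290.3465
  10^(93.0/10) = 1995262314.9689
Difference: 6456542290.3465 - 1995262314.9689 = 4461279975.3776
L_source = 10 * log10(4461279975.3776) = 96.49

96.49 dB


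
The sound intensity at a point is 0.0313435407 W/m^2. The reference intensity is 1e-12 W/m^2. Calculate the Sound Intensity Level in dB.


Given values:
  I = 0.0313435407 W/m^2
  I_ref = 1e-12 W/m^2
Formula: SIL = 10 * log10(I / I_ref)
Compute ratio: I / I_ref = 31343540700
Compute log10: log10(31343540700) = 10.496148
Multiply: SIL = 10 * 10.496148 = 104.96

104.96 dB


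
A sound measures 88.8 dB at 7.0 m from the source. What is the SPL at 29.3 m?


Given values:
  SPL1 = 88.8 dB, r1 = 7.0 m, r2 = 29.3 m
Formula: SPL2 = SPL1 - 20 * log10(r2 / r1)
Compute ratio: r2 / r1 = 29.3 / 7.0 = 4.1857
Compute log10: log10(4.1857) = 0.621768
Compute drop: 20 * 0.621768 = 12.4354
SPL2 = 88.8 - 12.4354 = 76.36

76.36 dB


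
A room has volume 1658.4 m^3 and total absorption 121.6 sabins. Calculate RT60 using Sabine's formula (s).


Given values:
  V = 1658.4 m^3
  A = 121.6 sabins
Formula: RT60 = 0.161 * V / A
Numerator: 0.161 * 1658.4 = 267.0024
RT60 = 267.0024 / 121.6 = 2.196

2.196 s


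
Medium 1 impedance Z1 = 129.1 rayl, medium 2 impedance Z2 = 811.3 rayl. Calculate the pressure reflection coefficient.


Given values:
  Z1 = 129.1 rayl, Z2 = 811.3 rayl
Formula: R = (Z2 - Z1) / (Z2 + Z1)
Numerator: Z2 - Z1 = 811.3 - 129.1 = 682.2
Denominator: Z2 + Z1 = 811.3 + 129.1 = 940.4
R = 682.2 / 940.4 = 0.7254

0.7254


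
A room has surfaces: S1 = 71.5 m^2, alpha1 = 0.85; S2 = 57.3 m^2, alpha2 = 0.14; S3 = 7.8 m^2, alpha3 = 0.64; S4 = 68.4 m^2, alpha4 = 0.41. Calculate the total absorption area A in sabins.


Given surfaces:
  Surface 1: 71.5 * 0.85 = 60.775
  Surface 2: 57.3 * 0.14 = 8.022
  Surface 3: 7.8 * 0.64 = 4.992
  Surface 4: 68.4 * 0.41 = 28.044
Formula: A = sum(Si * alpha_i)
A = 60.775 + 8.022 + 4.992 + 28.044
A = 101.83

101.83 sabins


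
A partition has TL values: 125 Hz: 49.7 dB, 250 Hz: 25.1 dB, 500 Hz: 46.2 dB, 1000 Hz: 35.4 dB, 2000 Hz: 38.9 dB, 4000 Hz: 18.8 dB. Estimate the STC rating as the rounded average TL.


Given TL values at each frequency:
  125 Hz: 49.7 dB
  250 Hz: 25.1 dB
  500 Hz: 46.2 dB
  1000 Hz: 35.4 dB
  2000 Hz: 38.9 dB
  4000 Hz: 18.8 dB
Formula: STC ~ round(average of TL values)
Sum = 49.7 + 25.1 + 46.2 + 35.4 + 38.9 + 18.8 = 214.1
Average = 214.1 / 6 = 35.68
Rounded: 36

36


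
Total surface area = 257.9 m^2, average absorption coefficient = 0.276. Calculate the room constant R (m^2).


Given values:
  S = 257.9 m^2, alpha = 0.276
Formula: R = S * alpha / (1 - alpha)
Numerator: 257.9 * 0.276 = 71.1804
Denominator: 1 - 0.276 = 0.724
R = 71.1804 / 0.724 = 98.32

98.32 m^2


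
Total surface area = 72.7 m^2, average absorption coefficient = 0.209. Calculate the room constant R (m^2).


Given values:
  S = 72.7 m^2, alpha = 0.209
Formula: R = S * alpha / (1 - alpha)
Numerator: 72.7 * 0.209 = 15.1943
Denominator: 1 - 0.209 = 0.791
R = 15.1943 / 0.791 = 19.21

19.21 m^2


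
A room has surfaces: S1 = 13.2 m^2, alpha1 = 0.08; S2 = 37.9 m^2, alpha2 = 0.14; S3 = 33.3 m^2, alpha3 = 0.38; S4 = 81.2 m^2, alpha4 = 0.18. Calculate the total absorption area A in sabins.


Given surfaces:
  Surface 1: 13.2 * 0.08 = 1.056
  Surface 2: 37.9 * 0.14 = 5.306
  Surface 3: 33.3 * 0.38 = 12.654
  Surface 4: 81.2 * 0.18 = 14.616
Formula: A = sum(Si * alpha_i)
A = 1.056 + 5.306 + 12.654 + 14.616
A = 33.63

33.63 sabins


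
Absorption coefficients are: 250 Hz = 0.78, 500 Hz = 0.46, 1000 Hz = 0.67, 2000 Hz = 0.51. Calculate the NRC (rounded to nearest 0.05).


Given values:
  a_250 = 0.78, a_500 = 0.46
  a_1000 = 0.67, a_2000 = 0.51
Formula: NRC = (a250 + a500 + a1000 + a2000) / 4
Sum = 0.78 + 0.46 + 0.67 + 0.51 = 2.42
NRC = 2.42 / 4 = 0.605
Rounded to nearest 0.05: 0.6

0.6


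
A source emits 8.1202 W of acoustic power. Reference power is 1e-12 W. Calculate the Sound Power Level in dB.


Given values:
  W = 8.1202 W
  W_ref = 1e-12 W
Formula: SWL = 10 * log10(W / W_ref)
Compute ratio: W / W_ref = 8120200000000
Compute log10: log10(8120200000000) = 12.909567
Multiply: SWL = 10 * 12.909567 = 129.1

129.1 dB


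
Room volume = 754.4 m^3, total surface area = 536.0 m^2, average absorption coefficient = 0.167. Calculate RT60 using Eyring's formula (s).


Given values:
  V = 754.4 m^3, S = 536.0 m^2, alpha = 0.167
Formula: RT60 = 0.161 * V / (-S * ln(1 - alpha))
Compute ln(1 - 0.167) = ln(0.833) = -0.182722
Denominator: -536.0 * -0.182722 = 97.939
Numerator: 0.161 * 754.4 = 121.4584
RT60 = 121.4584 / 97.939 = 1.24

1.24 s


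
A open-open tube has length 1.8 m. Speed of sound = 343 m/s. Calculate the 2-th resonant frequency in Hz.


Given values:
  Tube type: open-open, L = 1.8 m, c = 343 m/s, n = 2
Formula: f_n = n * c / (2 * L)
Compute 2 * L = 2 * 1.8 = 3.6
f = 2 * 343 / 3.6
f = 190.56

190.56 Hz


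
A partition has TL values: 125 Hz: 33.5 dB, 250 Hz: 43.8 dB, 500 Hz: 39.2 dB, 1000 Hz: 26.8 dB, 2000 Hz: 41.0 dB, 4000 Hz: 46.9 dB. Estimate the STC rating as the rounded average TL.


Given TL values at each frequency:
  125 Hz: 33.5 dB
  250 Hz: 43.8 dB
  500 Hz: 39.2 dB
  1000 Hz: 26.8 dB
  2000 Hz: 41.0 dB
  4000 Hz: 46.9 dB
Formula: STC ~ round(average of TL values)
Sum = 33.5 + 43.8 + 39.2 + 26.8 + 41.0 + 46.9 = 231.2
Average = 231.2 / 6 = 38.53
Rounded: 39

39


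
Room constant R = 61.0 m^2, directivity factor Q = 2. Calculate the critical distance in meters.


Given values:
  R = 61.0 m^2, Q = 2
Formula: d_c = 0.141 * sqrt(Q * R)
Compute Q * R = 2 * 61.0 = 122.0
Compute sqrt(122.0) = 11.0454
d_c = 0.141 * 11.0454 = 1.557

1.557 m


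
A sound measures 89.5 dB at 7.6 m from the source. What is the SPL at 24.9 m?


Given values:
  SPL1 = 89.5 dB, r1 = 7.6 m, r2 = 24.9 m
Formula: SPL2 = SPL1 - 20 * log10(r2 / r1)
Compute ratio: r2 / r1 = 24.9 / 7.6 = 3.2763
Compute log10: log10(3.2763) = 0.515384
Compute drop: 20 * 0.515384 = 10.3077
SPL2 = 89.5 - 10.3077 = 79.19

79.19 dB


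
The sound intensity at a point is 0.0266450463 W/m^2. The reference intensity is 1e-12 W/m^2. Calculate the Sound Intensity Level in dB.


Given values:
  I = 0.0266450463 W/m^2
  I_ref = 1e-12 W/m^2
Formula: SIL = 10 * log10(I / I_ref)
Compute ratio: I / I_ref = 26645046300
Compute log10: log10(26645046300) = 10.425616
Multiply: SIL = 10 * 10.425616 = 104.26

104.26 dB


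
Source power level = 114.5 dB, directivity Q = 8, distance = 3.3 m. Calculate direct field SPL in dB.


Given values:
  Lw = 114.5 dB, Q = 8, r = 3.3 m
Formula: SPL = Lw + 10 * log10(Q / (4 * pi * r^2))
Compute 4 * pi * r^2 = 4 * pi * 3.3^2 = 136.8478
Compute Q / denom = 8 / 136.8478 = 0.05845911
Compute 10 * log10(0.05845911) = -12.3315
SPL = 114.5 + (-12.3315) = 102.17

102.17 dB


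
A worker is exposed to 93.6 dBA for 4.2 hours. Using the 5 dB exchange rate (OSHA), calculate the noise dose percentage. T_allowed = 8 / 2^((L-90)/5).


Given values:
  L = 93.6 dBA, T = 4.2 hours
Formula: T_allowed = 8 / 2^((L - 90) / 5)
Compute exponent: (93.6 - 90) / 5 = 0.72
Compute 2^(0.72) = 1.647182
T_allowed = 8 / 1.647182 = 4.85678 hours
Dose = (T / T_allowed) * 100
Dose = (4.2 / 4.85678) * 100 = 86.48

86.48 %


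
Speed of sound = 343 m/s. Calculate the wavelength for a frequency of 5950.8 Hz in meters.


Given values:
  c = 343 m/s, f = 5950.8 Hz
Formula: lambda = c / f
lambda = 343 / 5950.8
lambda = 0.0576

0.0576 m


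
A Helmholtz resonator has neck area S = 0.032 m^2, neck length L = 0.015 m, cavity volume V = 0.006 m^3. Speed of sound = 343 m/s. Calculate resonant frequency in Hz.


Given values:
  S = 0.032 m^2, L = 0.015 m, V = 0.006 m^3, c = 343 m/s
Formula: f = (c / (2*pi)) * sqrt(S / (V * L))
Compute V * L = 0.006 * 0.015 = 9e-05
Compute S / (V * L) = 0.032 / 9e-05 = 355.5556
Compute sqrt(355.5556) = 18.856182
Compute c / (2*pi) = 343 / 6.283185 = 54.590148
f = 54.590148 * 18.856182 = 1029.36

1029.36 Hz


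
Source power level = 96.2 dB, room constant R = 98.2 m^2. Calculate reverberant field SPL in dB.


Given values:
  Lw = 96.2 dB, R = 98.2 m^2
Formula: SPL = Lw + 10 * log10(4 / R)
Compute 4 / R = 4 / 98.2 = 0.040733
Compute 10 * log10(0.040733) = -13.9005
SPL = 96.2 + (-13.9005) = 82.3

82.3 dB


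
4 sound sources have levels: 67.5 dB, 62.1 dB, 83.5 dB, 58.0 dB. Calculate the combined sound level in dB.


Formula: L_total = 10 * log10( sum(10^(Li/10)) )
  Source 1: 10^(67.5/10) = 5623413.2519
  Source 2: 10^(62.1/10) = 1621810.0974
  Source 3: 10^(83.5/10) = 223872113.8568
  Source 4: 10^(58.0/10) = 630957.3445
Sum of linear values = 231748294.5506
L_total = 10 * log10(231748294.5506) = 83.65

83.65 dB


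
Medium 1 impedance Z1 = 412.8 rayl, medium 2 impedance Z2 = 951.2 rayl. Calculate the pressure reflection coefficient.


Given values:
  Z1 = 412.8 rayl, Z2 = 951.2 rayl
Formula: R = (Z2 - Z1) / (Z2 + Z1)
Numerator: Z2 - Z1 = 951.2 - 412.8 = 538.4
Denominator: Z2 + Z1 = 951.2 + 412.8 = 1364.0
R = 538.4 / 1364.0 = 0.3947

0.3947


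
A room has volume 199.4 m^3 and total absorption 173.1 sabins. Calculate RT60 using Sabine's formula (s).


Given values:
  V = 199.4 m^3
  A = 173.1 sabins
Formula: RT60 = 0.161 * V / A
Numerator: 0.161 * 199.4 = 32.1034
RT60 = 32.1034 / 173.1 = 0.185

0.185 s


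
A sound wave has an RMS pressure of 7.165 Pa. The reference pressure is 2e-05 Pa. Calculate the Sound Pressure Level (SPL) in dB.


Given values:
  p = 7.165 Pa
  p_ref = 2e-05 Pa
Formula: SPL = 20 * log10(p / p_ref)
Compute ratio: p / p_ref = 7.165 / 2e-05 = 358250
Compute log10: log10(358250) = 5.554186
Multiply: SPL = 20 * 5.554186 = 111.08

111.08 dB


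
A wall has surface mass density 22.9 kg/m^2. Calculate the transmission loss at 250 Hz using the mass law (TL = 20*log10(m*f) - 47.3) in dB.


Given values:
  m = 22.9 kg/m^2, f = 250 Hz
Formula: TL = 20 * log10(m * f) - 47.3
Compute m * f = 22.9 * 250 = 5725.0
Compute log10(5725.0) = 3.757775
Compute 20 * 3.757775 = 75.1555
TL = 75.1555 - 47.3 = 27.86

27.86 dB


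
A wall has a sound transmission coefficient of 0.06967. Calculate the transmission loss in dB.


Given values:
  tau = 0.06967
Formula: TL = 10 * log10(1 / tau)
Compute 1 / tau = 1 / 0.06967 = 14.3534
Compute log10(14.3534) = 1.156955
TL = 10 * 1.156955 = 11.57

11.57 dB


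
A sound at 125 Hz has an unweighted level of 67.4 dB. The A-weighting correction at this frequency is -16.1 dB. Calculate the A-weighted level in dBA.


Given values:
  SPL = 67.4 dB
  A-weighting at 125 Hz = -16.1 dB
Formula: L_A = SPL + A_weight
L_A = 67.4 + (-16.1)
L_A = 51.3

51.3 dBA


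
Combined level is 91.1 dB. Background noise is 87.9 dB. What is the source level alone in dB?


Given values:
  L_total = 91.1 dB, L_bg = 87.9 dB
Formula: L_source = 10 * log10(10^(L_total/10) - 10^(L_bg/10))
Convert to linear:
  10^(91.1/10) = 1288249551.6931
  10^(87.9/10) = 616595001.8615
Difference: 1288249551.6931 - 616595001.8615 = 671654549.8316
L_source = 10 * log10(671654549.8316) = 88.27

88.27 dB


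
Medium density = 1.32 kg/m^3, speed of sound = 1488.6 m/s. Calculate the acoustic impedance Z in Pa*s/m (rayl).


Given values:
  rho = 1.32 kg/m^3
  c = 1488.6 m/s
Formula: Z = rho * c
Z = 1.32 * 1488.6
Z = 1964.95

1964.95 rayl


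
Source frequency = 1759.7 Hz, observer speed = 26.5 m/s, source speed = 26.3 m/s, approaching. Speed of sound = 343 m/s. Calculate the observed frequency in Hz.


Given values:
  f_s = 1759.7 Hz, v_o = 26.5 m/s, v_s = 26.3 m/s
  Direction: approaching
Formula: f_o = f_s * (c + v_o) / (c - v_s)
Numerator: c + v_o = 343 + 26.5 = 369.5
Denominator: c - v_s = 343 - 26.3 = 316.7
f_o = 1759.7 * 369.5 / 316.7 = 2053.08

2053.08 Hz


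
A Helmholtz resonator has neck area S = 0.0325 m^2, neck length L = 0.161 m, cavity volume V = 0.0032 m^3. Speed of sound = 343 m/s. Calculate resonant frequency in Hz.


Given values:
  S = 0.0325 m^2, L = 0.161 m, V = 0.0032 m^3, c = 343 m/s
Formula: f = (c / (2*pi)) * sqrt(S / (V * L))
Compute V * L = 0.0032 * 0.161 = 0.0005152
Compute S / (V * L) = 0.0325 / 0.0005152 = 63.0823
Compute sqrt(63.0823) = 7.942437
Compute c / (2*pi) = 343 / 6.283185 = 54.590148
f = 54.590148 * 7.942437 = 433.58

433.58 Hz


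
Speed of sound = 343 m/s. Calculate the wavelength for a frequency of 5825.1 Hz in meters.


Given values:
  c = 343 m/s, f = 5825.1 Hz
Formula: lambda = c / f
lambda = 343 / 5825.1
lambda = 0.0589

0.0589 m


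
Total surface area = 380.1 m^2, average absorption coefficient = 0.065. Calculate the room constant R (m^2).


Given values:
  S = 380.1 m^2, alpha = 0.065
Formula: R = S * alpha / (1 - alpha)
Numerator: 380.1 * 0.065 = 24.7065
Denominator: 1 - 0.065 = 0.935
R = 24.7065 / 0.935 = 26.42

26.42 m^2


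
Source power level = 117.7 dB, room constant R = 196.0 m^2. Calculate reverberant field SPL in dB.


Given values:
  Lw = 117.7 dB, R = 196.0 m^2
Formula: SPL = Lw + 10 * log10(4 / R)
Compute 4 / R = 4 / 196.0 = 0.020408
Compute 10 * log10(0.020408) = -16.902
SPL = 117.7 + (-16.902) = 100.8

100.8 dB


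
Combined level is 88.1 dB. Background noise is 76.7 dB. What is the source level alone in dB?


Given values:
  L_total = 88.1 dB, L_bg = 76.7 dB
Formula: L_source = 10 * log10(10^(L_total/10) - 10^(L_bg/10))
Convert to linear:
  10^(88.1/10) = 645654229.0347
  10^(76.7/10) = 46773514.1287
Difference: 645654229.0347 - 46773514.1287 = 598880714.906
L_source = 10 * log10(598880714.906) = 87.77

87.77 dB


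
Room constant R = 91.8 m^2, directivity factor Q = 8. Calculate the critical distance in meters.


Given values:
  R = 91.8 m^2, Q = 8
Formula: d_c = 0.141 * sqrt(Q * R)
Compute Q * R = 8 * 91.8 = 734.4
Compute sqrt(734.4) = 27.0998
d_c = 0.141 * 27.0998 = 3.821

3.821 m


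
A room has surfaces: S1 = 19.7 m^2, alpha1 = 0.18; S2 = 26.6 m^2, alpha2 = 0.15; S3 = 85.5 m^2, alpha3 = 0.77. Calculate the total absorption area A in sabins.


Given surfaces:
  Surface 1: 19.7 * 0.18 = 3.546
  Surface 2: 26.6 * 0.15 = 3.99
  Surface 3: 85.5 * 0.77 = 65.835
Formula: A = sum(Si * alpha_i)
A = 3.546 + 3.99 + 65.835
A = 73.37

73.37 sabins


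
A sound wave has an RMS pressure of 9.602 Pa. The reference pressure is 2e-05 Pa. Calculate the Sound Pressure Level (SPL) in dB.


Given values:
  p = 9.602 Pa
  p_ref = 2e-05 Pa
Formula: SPL = 20 * log10(p / p_ref)
Compute ratio: p / p_ref = 9.602 / 2e-05 = 480100
Compute log10: log10(480100) = 5.681332
Multiply: SPL = 20 * 5.681332 = 113.63

113.63 dB


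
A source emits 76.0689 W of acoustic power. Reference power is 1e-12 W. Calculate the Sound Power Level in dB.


Given values:
  W = 76.0689 W
  W_ref = 1e-12 W
Formula: SWL = 10 * log10(W / W_ref)
Compute ratio: W / W_ref = 76068900000000
Compute log10: log10(76068900000000) = 13.881207
Multiply: SWL = 10 * 13.881207 = 138.81

138.81 dB


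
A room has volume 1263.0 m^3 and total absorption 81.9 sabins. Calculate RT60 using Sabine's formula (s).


Given values:
  V = 1263.0 m^3
  A = 81.9 sabins
Formula: RT60 = 0.161 * V / A
Numerator: 0.161 * 1263.0 = 203.343
RT60 = 203.343 / 81.9 = 2.483

2.483 s


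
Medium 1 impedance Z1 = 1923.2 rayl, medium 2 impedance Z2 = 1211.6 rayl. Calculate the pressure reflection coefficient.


Given values:
  Z1 = 1923.2 rayl, Z2 = 1211.6 rayl
Formula: R = (Z2 - Z1) / (Z2 + Z1)
Numerator: Z2 - Z1 = 1211.6 - 1923.2 = -711.6
Denominator: Z2 + Z1 = 1211.6 + 1923.2 = 3134.8
R = -711.6 / 3134.8 = -0.227

-0.227


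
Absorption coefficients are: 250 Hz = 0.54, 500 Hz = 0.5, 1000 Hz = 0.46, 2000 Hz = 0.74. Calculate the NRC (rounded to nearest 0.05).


Given values:
  a_250 = 0.54, a_500 = 0.5
  a_1000 = 0.46, a_2000 = 0.74
Formula: NRC = (a250 + a500 + a1000 + a2000) / 4
Sum = 0.54 + 0.5 + 0.46 + 0.74 = 2.24
NRC = 2.24 / 4 = 0.56
Rounded to nearest 0.05: 0.55

0.55


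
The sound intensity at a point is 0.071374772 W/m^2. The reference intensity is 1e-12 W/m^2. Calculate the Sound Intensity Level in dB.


Given values:
  I = 0.071374772 W/m^2
  I_ref = 1e-12 W/m^2
Formula: SIL = 10 * log10(I / I_ref)
Compute ratio: I / I_ref = 71374772000
Compute log10: log10(71374772000) = 10.853545
Multiply: SIL = 10 * 10.853545 = 108.54

108.54 dB


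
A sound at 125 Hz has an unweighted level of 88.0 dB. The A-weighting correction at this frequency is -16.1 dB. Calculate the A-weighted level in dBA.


Given values:
  SPL = 88.0 dB
  A-weighting at 125 Hz = -16.1 dB
Formula: L_A = SPL + A_weight
L_A = 88.0 + (-16.1)
L_A = 71.9

71.9 dBA


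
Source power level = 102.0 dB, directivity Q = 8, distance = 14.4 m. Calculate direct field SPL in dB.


Given values:
  Lw = 102.0 dB, Q = 8, r = 14.4 m
Formula: SPL = Lw + 10 * log10(Q / (4 * pi * r^2))
Compute 4 * pi * r^2 = 4 * pi * 14.4^2 = 2605.7626
Compute Q / denom = 8 / 2605.7626 = 0.00307012
Compute 10 * log10(0.00307012) = -25.1284
SPL = 102.0 + (-25.1284) = 76.87

76.87 dB


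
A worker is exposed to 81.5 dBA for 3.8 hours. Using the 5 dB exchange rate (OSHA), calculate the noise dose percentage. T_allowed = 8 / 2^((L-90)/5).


Given values:
  L = 81.5 dBA, T = 3.8 hours
Formula: T_allowed = 8 / 2^((L - 90) / 5)
Compute exponent: (81.5 - 90) / 5 = -1.7
Compute 2^(-1.7) = 0.307786
T_allowed = 8 / 0.307786 = 25.992085 hours
Dose = (T / T_allowed) * 100
Dose = (3.8 / 25.992085) * 100 = 14.62

14.62 %


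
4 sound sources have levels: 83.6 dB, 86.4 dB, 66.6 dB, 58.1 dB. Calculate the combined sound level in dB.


Formula: L_total = 10 * log10( sum(10^(Li/10)) )
  Source 1: 10^(83.6/10) = 229086765.2768
  Source 2: 10^(86.4/10) = 436515832.2402
  Source 3: 10^(66.6/10) = 4570881.8961
  Source 4: 10^(58.1/10) = 645654.229
Sum of linear values = 670819133.6421
L_total = 10 * log10(670819133.6421) = 88.27

88.27 dB


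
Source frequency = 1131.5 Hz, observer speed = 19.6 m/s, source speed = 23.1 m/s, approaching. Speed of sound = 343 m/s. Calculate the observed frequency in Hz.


Given values:
  f_s = 1131.5 Hz, v_o = 19.6 m/s, v_s = 23.1 m/s
  Direction: approaching
Formula: f_o = f_s * (c + v_o) / (c - v_s)
Numerator: c + v_o = 343 + 19.6 = 362.6
Denominator: c - v_s = 343 - 23.1 = 319.9
f_o = 1131.5 * 362.6 / 319.9 = 1282.53

1282.53 Hz


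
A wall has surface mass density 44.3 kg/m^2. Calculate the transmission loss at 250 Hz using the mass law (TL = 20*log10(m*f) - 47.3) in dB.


Given values:
  m = 44.3 kg/m^2, f = 250 Hz
Formula: TL = 20 * log10(m * f) - 47.3
Compute m * f = 44.3 * 250 = 11075.0
Compute log10(11075.0) = 4.044344
Compute 20 * 4.044344 = 80.8869
TL = 80.8869 - 47.3 = 33.59

33.59 dB


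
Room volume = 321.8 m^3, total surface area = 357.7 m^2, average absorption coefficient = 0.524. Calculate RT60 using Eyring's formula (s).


Given values:
  V = 321.8 m^3, S = 357.7 m^2, alpha = 0.524
Formula: RT60 = 0.161 * V / (-S * ln(1 - alpha))
Compute ln(1 - 0.524) = ln(0.476) = -0.742337
Denominator: -357.7 * -0.742337 = 265.5339
Numerator: 0.161 * 321.8 = 51.8098
RT60 = 51.8098 / 265.5339 = 0.195

0.195 s


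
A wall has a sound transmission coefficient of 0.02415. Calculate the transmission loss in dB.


Given values:
  tau = 0.02415
Formula: TL = 10 * log10(1 / tau)
Compute 1 / tau = 1 / 0.02415 = 41.4079
Compute log10(41.4079) = 1.617083
TL = 10 * 1.617083 = 16.17

16.17 dB


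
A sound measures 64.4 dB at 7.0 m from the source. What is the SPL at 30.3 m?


Given values:
  SPL1 = 64.4 dB, r1 = 7.0 m, r2 = 30.3 m
Formula: SPL2 = SPL1 - 20 * log10(r2 / r1)
Compute ratio: r2 / r1 = 30.3 / 7.0 = 4.3286
Compute log10: log10(4.3286) = 0.636347
Compute drop: 20 * 0.636347 = 12.7269
SPL2 = 64.4 - 12.7269 = 51.67

51.67 dB


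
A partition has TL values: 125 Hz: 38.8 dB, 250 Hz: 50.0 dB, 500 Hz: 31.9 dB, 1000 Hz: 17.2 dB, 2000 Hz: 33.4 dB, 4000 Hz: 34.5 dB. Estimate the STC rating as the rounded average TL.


Given TL values at each frequency:
  125 Hz: 38.8 dB
  250 Hz: 50.0 dB
  500 Hz: 31.9 dB
  1000 Hz: 17.2 dB
  2000 Hz: 33.4 dB
  4000 Hz: 34.5 dB
Formula: STC ~ round(average of TL values)
Sum = 38.8 + 50.0 + 31.9 + 17.2 + 33.4 + 34.5 = 205.8
Average = 205.8 / 6 = 34.3
Rounded: 34

34


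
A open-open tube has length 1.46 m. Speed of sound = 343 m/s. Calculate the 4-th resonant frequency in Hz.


Given values:
  Tube type: open-open, L = 1.46 m, c = 343 m/s, n = 4
Formula: f_n = n * c / (2 * L)
Compute 2 * L = 2 * 1.46 = 2.92
f = 4 * 343 / 2.92
f = 469.86

469.86 Hz


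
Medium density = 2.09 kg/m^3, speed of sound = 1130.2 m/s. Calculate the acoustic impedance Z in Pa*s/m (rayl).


Given values:
  rho = 2.09 kg/m^3
  c = 1130.2 m/s
Formula: Z = rho * c
Z = 2.09 * 1130.2
Z = 2362.12

2362.12 rayl


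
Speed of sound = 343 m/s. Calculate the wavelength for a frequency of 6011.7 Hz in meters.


Given values:
  c = 343 m/s, f = 6011.7 Hz
Formula: lambda = c / f
lambda = 343 / 6011.7
lambda = 0.0571

0.0571 m


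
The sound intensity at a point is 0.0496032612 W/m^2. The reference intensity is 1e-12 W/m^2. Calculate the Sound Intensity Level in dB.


Given values:
  I = 0.0496032612 W/m^2
  I_ref = 1e-12 W/m^2
Formula: SIL = 10 * log10(I / I_ref)
Compute ratio: I / I_ref = 49603261200
Compute log10: log10(49603261200) = 10.69551
Multiply: SIL = 10 * 10.69551 = 106.96

106.96 dB


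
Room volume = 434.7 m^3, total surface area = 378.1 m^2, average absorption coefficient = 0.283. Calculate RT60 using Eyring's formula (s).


Given values:
  V = 434.7 m^3, S = 378.1 m^2, alpha = 0.283
Formula: RT60 = 0.161 * V / (-S * ln(1 - alpha))
Compute ln(1 - 0.283) = ln(0.717) = -0.332679
Denominator: -378.1 * -0.332679 = 125.7859
Numerator: 0.161 * 434.7 = 69.9867
RT60 = 69.9867 / 125.7859 = 0.556

0.556 s


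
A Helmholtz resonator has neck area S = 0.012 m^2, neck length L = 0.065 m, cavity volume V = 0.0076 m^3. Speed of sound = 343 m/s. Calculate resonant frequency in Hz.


Given values:
  S = 0.012 m^2, L = 0.065 m, V = 0.0076 m^3, c = 343 m/s
Formula: f = (c / (2*pi)) * sqrt(S / (V * L))
Compute V * L = 0.0076 * 0.065 = 0.000494
Compute S / (V * L) = 0.012 / 0.000494 = 24.2915
Compute sqrt(24.2915) = 4.928641
Compute c / (2*pi) = 343 / 6.283185 = 54.590148
f = 54.590148 * 4.928641 = 269.06

269.06 Hz


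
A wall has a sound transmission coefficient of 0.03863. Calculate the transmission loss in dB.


Given values:
  tau = 0.03863
Formula: TL = 10 * log10(1 / tau)
Compute 1 / tau = 1 / 0.03863 = 25.8866
Compute log10(25.8866) = 1.413075
TL = 10 * 1.413075 = 14.13

14.13 dB


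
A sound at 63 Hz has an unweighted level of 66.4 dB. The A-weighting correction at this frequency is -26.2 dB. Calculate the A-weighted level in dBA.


Given values:
  SPL = 66.4 dB
  A-weighting at 63 Hz = -26.2 dB
Formula: L_A = SPL + A_weight
L_A = 66.4 + (-26.2)
L_A = 40.2

40.2 dBA


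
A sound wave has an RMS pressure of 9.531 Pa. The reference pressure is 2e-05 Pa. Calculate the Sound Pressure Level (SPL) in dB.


Given values:
  p = 9.531 Pa
  p_ref = 2e-05 Pa
Formula: SPL = 20 * log10(p / p_ref)
Compute ratio: p / p_ref = 9.531 / 2e-05 = 476550
Compute log10: log10(476550) = 5.678108
Multiply: SPL = 20 * 5.678108 = 113.56

113.56 dB


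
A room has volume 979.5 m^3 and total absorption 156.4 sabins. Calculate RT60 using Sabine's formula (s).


Given values:
  V = 979.5 m^3
  A = 156.4 sabins
Formula: RT60 = 0.161 * V / A
Numerator: 0.161 * 979.5 = 157.6995
RT60 = 157.6995 / 156.4 = 1.008

1.008 s


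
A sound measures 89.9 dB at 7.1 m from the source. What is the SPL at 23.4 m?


Given values:
  SPL1 = 89.9 dB, r1 = 7.1 m, r2 = 23.4 m
Formula: SPL2 = SPL1 - 20 * log10(r2 / r1)
Compute ratio: r2 / r1 = 23.4 / 7.1 = 3.2958
Compute log10: log10(3.2958) = 0.517961
Compute drop: 20 * 0.517961 = 10.3592
SPL2 = 89.9 - 10.3592 = 79.54

79.54 dB


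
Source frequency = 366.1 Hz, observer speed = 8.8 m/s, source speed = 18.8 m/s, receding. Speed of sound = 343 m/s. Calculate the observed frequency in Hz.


Given values:
  f_s = 366.1 Hz, v_o = 8.8 m/s, v_s = 18.8 m/s
  Direction: receding
Formula: f_o = f_s * (c - v_o) / (c + v_s)
Numerator: c - v_o = 343 - 8.8 = 334.2
Denominator: c + v_s = 343 + 18.8 = 361.8
f_o = 366.1 * 334.2 / 361.8 = 338.17

338.17 Hz


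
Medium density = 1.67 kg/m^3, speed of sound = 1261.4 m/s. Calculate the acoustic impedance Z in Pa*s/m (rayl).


Given values:
  rho = 1.67 kg/m^3
  c = 1261.4 m/s
Formula: Z = rho * c
Z = 1.67 * 1261.4
Z = 2106.54

2106.54 rayl


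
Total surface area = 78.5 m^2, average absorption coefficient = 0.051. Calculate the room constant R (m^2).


Given values:
  S = 78.5 m^2, alpha = 0.051
Formula: R = S * alpha / (1 - alpha)
Numerator: 78.5 * 0.051 = 4.0035
Denominator: 1 - 0.051 = 0.949
R = 4.0035 / 0.949 = 4.22

4.22 m^2


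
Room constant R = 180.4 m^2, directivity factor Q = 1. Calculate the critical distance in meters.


Given values:
  R = 180.4 m^2, Q = 1
Formula: d_c = 0.141 * sqrt(Q * R)
Compute Q * R = 1 * 180.4 = 180.4
Compute sqrt(180.4) = 13.4313
d_c = 0.141 * 13.4313 = 1.894

1.894 m


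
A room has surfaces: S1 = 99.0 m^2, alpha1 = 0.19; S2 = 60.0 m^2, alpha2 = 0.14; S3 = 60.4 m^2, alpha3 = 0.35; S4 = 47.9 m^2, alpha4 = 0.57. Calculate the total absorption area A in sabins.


Given surfaces:
  Surface 1: 99.0 * 0.19 = 18.81
  Surface 2: 60.0 * 0.14 = 8.4
  Surface 3: 60.4 * 0.35 = 21.14
  Surface 4: 47.9 * 0.57 = 27.303
Formula: A = sum(Si * alpha_i)
A = 18.81 + 8.4 + 21.14 + 27.303
A = 75.65

75.65 sabins


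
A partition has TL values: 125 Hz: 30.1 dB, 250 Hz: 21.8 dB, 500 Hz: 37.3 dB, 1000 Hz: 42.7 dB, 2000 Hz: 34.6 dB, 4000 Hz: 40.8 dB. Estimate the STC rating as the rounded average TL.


Given TL values at each frequency:
  125 Hz: 30.1 dB
  250 Hz: 21.8 dB
  500 Hz: 37.3 dB
  1000 Hz: 42.7 dB
  2000 Hz: 34.6 dB
  4000 Hz: 40.8 dB
Formula: STC ~ round(average of TL values)
Sum = 30.1 + 21.8 + 37.3 + 42.7 + 34.6 + 40.8 = 207.3
Average = 207.3 / 6 = 34.55
Rounded: 35

35
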